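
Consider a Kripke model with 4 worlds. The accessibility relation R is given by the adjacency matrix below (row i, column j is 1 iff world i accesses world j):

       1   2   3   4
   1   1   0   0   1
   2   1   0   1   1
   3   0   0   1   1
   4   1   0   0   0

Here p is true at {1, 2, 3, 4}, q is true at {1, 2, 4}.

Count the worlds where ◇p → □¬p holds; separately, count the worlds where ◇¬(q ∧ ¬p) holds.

0 and 4

For ◇p → □¬p:
1: ◇p is T, □¬p is F. ✗
2: ◇p is T, □¬p is F. ✗
3: ◇p is T, □¬p is F. ✗
4: ◇p is T, □¬p is F. ✗
— 0 worlds.
For ◇¬(q ∧ ¬p):
1: successors {1, 4}; ¬(q ∧ ¬p) there: 1:T, 4:T. ✓
2: successors {1, 3, 4}; ¬(q ∧ ¬p) there: 1:T, 3:T, 4:T. ✓
3: successors {3, 4}; ¬(q ∧ ¬p) there: 3:T, 4:T. ✓
4: successors {1}; ¬(q ∧ ¬p) there: 1:T. ✓
— 4 worlds.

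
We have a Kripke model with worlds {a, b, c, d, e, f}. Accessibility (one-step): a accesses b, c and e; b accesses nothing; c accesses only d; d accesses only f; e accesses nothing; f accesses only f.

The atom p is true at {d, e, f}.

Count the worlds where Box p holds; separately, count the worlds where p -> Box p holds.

For Box p:
a: successors {b, c, e}; p there: b:F, c:F, e:T. ✗
b: no successors, so Box p holds vacuously. ✓
c: successors {d}; p there: d:T. ✓
d: successors {f}; p there: f:T. ✓
e: no successors, so Box p holds vacuously. ✓
f: successors {f}; p there: f:T. ✓
— 5 worlds.
For p -> Box p:
a: p is F, Box p is F. ✓
b: p is F, Box p is T. ✓
c: p is F, Box p is T. ✓
d: p is T, Box p is T. ✓
e: p is T, Box p is T. ✓
f: p is T, Box p is T. ✓
— 6 worlds.

5 and 6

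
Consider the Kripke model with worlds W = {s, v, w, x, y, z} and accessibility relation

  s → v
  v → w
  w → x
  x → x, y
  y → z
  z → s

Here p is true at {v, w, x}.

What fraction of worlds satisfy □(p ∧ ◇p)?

1/2

s: successors {v}; p ∧ ◇p there: v:T. ✓
v: successors {w}; p ∧ ◇p there: w:T. ✓
w: successors {x}; p ∧ ◇p there: x:T. ✓
x: successors {x, y}; p ∧ ◇p there: x:T, y:F. ✗
y: successors {z}; p ∧ ◇p there: z:F. ✗
z: successors {s}; p ∧ ◇p there: s:F. ✗
That's 3 of 6 worlds, so 3/6 = 1/2.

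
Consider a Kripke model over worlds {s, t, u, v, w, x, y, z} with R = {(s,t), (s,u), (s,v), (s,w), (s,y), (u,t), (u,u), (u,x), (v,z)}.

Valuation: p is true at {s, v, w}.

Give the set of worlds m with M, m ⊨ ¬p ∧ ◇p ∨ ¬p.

{t, u, x, y, z}

s: ¬p ∧ ◇p is F, ¬p is F. ✗
t: ¬p ∧ ◇p is F, ¬p is T. ✓
u: ¬p ∧ ◇p is F, ¬p is T. ✓
v: ¬p ∧ ◇p is F, ¬p is F. ✗
w: ¬p ∧ ◇p is F, ¬p is F. ✗
x: ¬p ∧ ◇p is F, ¬p is T. ✓
y: ¬p ∧ ◇p is F, ¬p is T. ✓
z: ¬p ∧ ◇p is F, ¬p is T. ✓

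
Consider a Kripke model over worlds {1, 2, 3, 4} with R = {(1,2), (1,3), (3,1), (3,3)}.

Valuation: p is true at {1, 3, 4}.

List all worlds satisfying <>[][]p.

1: successors {2, 3}; [][]p there: 2:T, 3:F. ✓
2: no successors, so <>[][]p fails. ✗
3: successors {1, 3}; [][]p there: 1:T, 3:F. ✓
4: no successors, so <>[][]p fails. ✗

{1, 3}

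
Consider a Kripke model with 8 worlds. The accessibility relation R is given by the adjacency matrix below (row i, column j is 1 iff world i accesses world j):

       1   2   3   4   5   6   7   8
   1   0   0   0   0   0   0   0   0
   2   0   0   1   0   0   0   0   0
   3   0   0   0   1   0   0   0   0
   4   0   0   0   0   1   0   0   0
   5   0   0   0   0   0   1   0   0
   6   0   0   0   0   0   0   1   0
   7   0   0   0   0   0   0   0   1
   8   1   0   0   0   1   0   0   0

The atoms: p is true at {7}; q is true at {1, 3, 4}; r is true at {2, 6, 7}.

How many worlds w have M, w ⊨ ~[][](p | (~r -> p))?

4

1: [][](p | (~r -> p)) is T. ✗
2: [][](p | (~r -> p)) is F. ✓
3: [][](p | (~r -> p)) is F. ✓
4: [][](p | (~r -> p)) is T. ✗
5: [][](p | (~r -> p)) is T. ✗
6: [][](p | (~r -> p)) is F. ✓
7: [][](p | (~r -> p)) is F. ✓
8: [][](p | (~r -> p)) is T. ✗
Satisfying worlds: {2, 3, 6, 7}.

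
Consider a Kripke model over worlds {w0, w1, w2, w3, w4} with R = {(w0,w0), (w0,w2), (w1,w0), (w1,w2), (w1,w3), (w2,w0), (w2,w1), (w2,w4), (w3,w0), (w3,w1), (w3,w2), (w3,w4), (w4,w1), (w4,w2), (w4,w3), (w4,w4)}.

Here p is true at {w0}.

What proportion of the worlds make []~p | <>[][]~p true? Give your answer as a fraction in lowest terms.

w0: []~p is F, <>[][]~p is F. ✗
w1: []~p is F, <>[][]~p is F. ✗
w2: []~p is F, <>[][]~p is F. ✗
w3: []~p is F, <>[][]~p is F. ✗
w4: []~p is T, <>[][]~p is F. ✓
That's 1 of 5 worlds, so 1/5.

1/5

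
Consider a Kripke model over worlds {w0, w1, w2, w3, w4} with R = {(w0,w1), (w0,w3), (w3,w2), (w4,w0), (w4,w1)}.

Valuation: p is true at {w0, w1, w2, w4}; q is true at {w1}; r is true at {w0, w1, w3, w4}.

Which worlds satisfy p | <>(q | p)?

w0: p is T, <>(q | p) is T. ✓
w1: p is T, <>(q | p) is F. ✓
w2: p is T, <>(q | p) is F. ✓
w3: p is F, <>(q | p) is T. ✓
w4: p is T, <>(q | p) is T. ✓

{w0, w1, w2, w3, w4}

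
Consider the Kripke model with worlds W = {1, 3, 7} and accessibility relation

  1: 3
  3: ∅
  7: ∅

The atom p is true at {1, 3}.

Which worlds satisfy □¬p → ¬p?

1: □¬p is F, ¬p is F. ✓
3: □¬p is T, ¬p is F. ✗
7: □¬p is T, ¬p is T. ✓

{1, 7}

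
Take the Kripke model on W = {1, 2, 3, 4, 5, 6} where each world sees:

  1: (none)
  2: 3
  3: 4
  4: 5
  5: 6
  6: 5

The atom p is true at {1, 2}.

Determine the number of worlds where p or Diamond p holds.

2

1: p is T, Diamond p is F. ✓
2: p is T, Diamond p is F. ✓
3: p is F, Diamond p is F. ✗
4: p is F, Diamond p is F. ✗
5: p is F, Diamond p is F. ✗
6: p is F, Diamond p is F. ✗
Satisfying worlds: {1, 2}.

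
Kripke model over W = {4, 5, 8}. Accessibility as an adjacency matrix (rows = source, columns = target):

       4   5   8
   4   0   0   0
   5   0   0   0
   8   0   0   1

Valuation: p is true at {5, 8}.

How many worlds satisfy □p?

4: no successors, so □p holds vacuously. ✓
5: no successors, so □p holds vacuously. ✓
8: successors {8}; p there: 8:T. ✓
Satisfying worlds: {4, 5, 8}.

3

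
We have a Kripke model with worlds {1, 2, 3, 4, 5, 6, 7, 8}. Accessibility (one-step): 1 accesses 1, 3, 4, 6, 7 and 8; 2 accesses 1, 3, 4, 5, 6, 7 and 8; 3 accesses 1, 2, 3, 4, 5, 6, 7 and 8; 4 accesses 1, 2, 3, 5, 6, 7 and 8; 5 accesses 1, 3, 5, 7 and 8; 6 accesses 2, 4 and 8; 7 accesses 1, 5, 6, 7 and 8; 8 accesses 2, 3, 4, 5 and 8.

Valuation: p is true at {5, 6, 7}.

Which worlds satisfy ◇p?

1: successors {1, 3, 4, 6, 7, 8}; p there: 1:F, 3:F, 4:F, 6:T, 7:T, 8:F. ✓
2: successors {1, 3, 4, 5, 6, 7, 8}; p there: 1:F, 3:F, 4:F, 5:T, 6:T, 7:T, 8:F. ✓
3: successors {1, 2, 3, 4, 5, 6, 7, 8}; p there: 1:F, 2:F, 3:F, 4:F, 5:T, 6:T, 7:T, 8:F. ✓
4: successors {1, 2, 3, 5, 6, 7, 8}; p there: 1:F, 2:F, 3:F, 5:T, 6:T, 7:T, 8:F. ✓
5: successors {1, 3, 5, 7, 8}; p there: 1:F, 3:F, 5:T, 7:T, 8:F. ✓
6: successors {2, 4, 8}; p there: 2:F, 4:F, 8:F. ✗
7: successors {1, 5, 6, 7, 8}; p there: 1:F, 5:T, 6:T, 7:T, 8:F. ✓
8: successors {2, 3, 4, 5, 8}; p there: 2:F, 3:F, 4:F, 5:T, 8:F. ✓

{1, 2, 3, 4, 5, 7, 8}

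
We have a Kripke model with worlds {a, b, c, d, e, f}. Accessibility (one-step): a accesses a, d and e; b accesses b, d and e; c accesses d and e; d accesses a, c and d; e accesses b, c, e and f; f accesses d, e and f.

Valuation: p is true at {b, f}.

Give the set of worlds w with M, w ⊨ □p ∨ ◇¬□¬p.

a: □p is F, ◇¬□¬p is T. ✓
b: □p is F, ◇¬□¬p is T. ✓
c: □p is F, ◇¬□¬p is T. ✓
d: □p is F, ◇¬□¬p is F. ✗
e: □p is F, ◇¬□¬p is T. ✓
f: □p is F, ◇¬□¬p is T. ✓

{a, b, c, e, f}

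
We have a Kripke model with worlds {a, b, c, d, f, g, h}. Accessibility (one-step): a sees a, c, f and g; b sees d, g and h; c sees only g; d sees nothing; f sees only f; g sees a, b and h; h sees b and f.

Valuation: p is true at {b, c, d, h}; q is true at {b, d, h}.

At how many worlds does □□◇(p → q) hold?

a: successors {a, c, f, g}; □◇(p → q) there: a:T, c:T, f:T, g:T. ✓
b: successors {d, g, h}; □◇(p → q) there: d:T, g:T, h:T. ✓
c: successors {g}; □◇(p → q) there: g:T. ✓
d: no successors, so □□◇(p → q) holds vacuously. ✓
f: successors {f}; □◇(p → q) there: f:T. ✓
g: successors {a, b, h}; □◇(p → q) there: a:T, b:F, h:T. ✗
h: successors {b, f}; □◇(p → q) there: b:F, f:T. ✗
Satisfying worlds: {a, b, c, d, f}.

5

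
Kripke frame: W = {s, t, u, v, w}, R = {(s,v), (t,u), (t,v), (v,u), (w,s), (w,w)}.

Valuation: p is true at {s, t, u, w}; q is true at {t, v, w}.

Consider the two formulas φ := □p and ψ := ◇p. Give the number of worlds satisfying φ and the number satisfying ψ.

For □p:
s: successors {v}; p there: v:F. ✗
t: successors {u, v}; p there: u:T, v:F. ✗
u: no successors, so □p holds vacuously. ✓
v: successors {u}; p there: u:T. ✓
w: successors {s, w}; p there: s:T, w:T. ✓
— 3 worlds.
For ◇p:
s: successors {v}; p there: v:F. ✗
t: successors {u, v}; p there: u:T, v:F. ✓
u: no successors, so ◇p fails. ✗
v: successors {u}; p there: u:T. ✓
w: successors {s, w}; p there: s:T, w:T. ✓
— 3 worlds.

3 and 3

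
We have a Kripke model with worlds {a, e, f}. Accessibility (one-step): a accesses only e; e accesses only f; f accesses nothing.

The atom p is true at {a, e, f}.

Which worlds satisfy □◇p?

{a, f}

a: successors {e}; ◇p there: e:T. ✓
e: successors {f}; ◇p there: f:F. ✗
f: no successors, so □◇p holds vacuously. ✓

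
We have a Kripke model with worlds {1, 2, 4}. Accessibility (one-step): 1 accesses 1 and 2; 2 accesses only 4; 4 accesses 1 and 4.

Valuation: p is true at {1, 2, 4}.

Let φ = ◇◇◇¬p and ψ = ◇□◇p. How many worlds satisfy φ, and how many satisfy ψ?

For ◇◇◇¬p:
1: successors {1, 2}; ◇◇¬p there: 1:F, 2:F. ✗
2: successors {4}; ◇◇¬p there: 4:F. ✗
4: successors {1, 4}; ◇◇¬p there: 1:F, 4:F. ✗
— 0 worlds.
For ◇□◇p:
1: successors {1, 2}; □◇p there: 1:T, 2:T. ✓
2: successors {4}; □◇p there: 4:T. ✓
4: successors {1, 4}; □◇p there: 1:T, 4:T. ✓
— 3 worlds.

0 and 3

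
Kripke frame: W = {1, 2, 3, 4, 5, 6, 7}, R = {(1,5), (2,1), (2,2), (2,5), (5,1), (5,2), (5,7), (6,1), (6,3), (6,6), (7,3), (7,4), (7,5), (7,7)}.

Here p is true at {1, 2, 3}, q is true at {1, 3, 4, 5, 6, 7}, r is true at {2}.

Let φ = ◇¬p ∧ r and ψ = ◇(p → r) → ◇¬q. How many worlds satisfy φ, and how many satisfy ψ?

For ◇¬p ∧ r:
1: ◇¬p is T, r is F. ✗
2: ◇¬p is T, r is T. ✓
3: ◇¬p is F, r is F. ✗
4: ◇¬p is F, r is F. ✗
5: ◇¬p is T, r is F. ✗
6: ◇¬p is T, r is F. ✗
7: ◇¬p is T, r is F. ✗
— 1 world.
For ◇(p → r) → ◇¬q:
1: ◇(p → r) is T, ◇¬q is F. ✗
2: ◇(p → r) is T, ◇¬q is T. ✓
3: ◇(p → r) is F, ◇¬q is F. ✓
4: ◇(p → r) is F, ◇¬q is F. ✓
5: ◇(p → r) is T, ◇¬q is T. ✓
6: ◇(p → r) is T, ◇¬q is F. ✗
7: ◇(p → r) is T, ◇¬q is F. ✗
— 4 worlds.

1 and 4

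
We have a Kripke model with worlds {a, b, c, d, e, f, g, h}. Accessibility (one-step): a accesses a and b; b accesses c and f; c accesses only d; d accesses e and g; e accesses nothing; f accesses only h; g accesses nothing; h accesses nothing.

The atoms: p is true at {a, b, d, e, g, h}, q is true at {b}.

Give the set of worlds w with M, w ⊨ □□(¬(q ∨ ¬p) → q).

{d, e, f, g, h}

a: successors {a, b}; □(¬(q ∨ ¬p) → q) there: a:F, b:T. ✗
b: successors {c, f}; □(¬(q ∨ ¬p) → q) there: c:F, f:F. ✗
c: successors {d}; □(¬(q ∨ ¬p) → q) there: d:F. ✗
d: successors {e, g}; □(¬(q ∨ ¬p) → q) there: e:T, g:T. ✓
e: no successors, so □□(¬(q ∨ ¬p) → q) holds vacuously. ✓
f: successors {h}; □(¬(q ∨ ¬p) → q) there: h:T. ✓
g: no successors, so □□(¬(q ∨ ¬p) → q) holds vacuously. ✓
h: no successors, so □□(¬(q ∨ ¬p) → q) holds vacuously. ✓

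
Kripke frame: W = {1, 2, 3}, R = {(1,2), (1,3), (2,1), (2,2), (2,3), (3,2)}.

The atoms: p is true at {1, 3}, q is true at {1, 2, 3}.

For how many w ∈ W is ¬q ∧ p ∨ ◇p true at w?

1: ¬q ∧ p is F, ◇p is T. ✓
2: ¬q ∧ p is F, ◇p is T. ✓
3: ¬q ∧ p is F, ◇p is F. ✗
Satisfying worlds: {1, 2}.

2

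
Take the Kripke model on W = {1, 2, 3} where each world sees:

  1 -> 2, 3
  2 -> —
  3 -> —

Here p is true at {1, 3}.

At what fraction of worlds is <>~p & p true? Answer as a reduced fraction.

1/3

1: <>~p is T, p is T. ✓
2: <>~p is F, p is F. ✗
3: <>~p is F, p is T. ✗
That's 1 of 3 worlds, so 1/3.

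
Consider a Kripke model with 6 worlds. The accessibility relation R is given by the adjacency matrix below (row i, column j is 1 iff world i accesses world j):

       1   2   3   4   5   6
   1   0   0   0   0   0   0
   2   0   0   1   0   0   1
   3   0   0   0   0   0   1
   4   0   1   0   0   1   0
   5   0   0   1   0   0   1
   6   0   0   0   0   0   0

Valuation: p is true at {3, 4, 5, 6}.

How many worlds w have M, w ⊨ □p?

5

1: no successors, so □p holds vacuously. ✓
2: successors {3, 6}; p there: 3:T, 6:T. ✓
3: successors {6}; p there: 6:T. ✓
4: successors {2, 5}; p there: 2:F, 5:T. ✗
5: successors {3, 6}; p there: 3:T, 6:T. ✓
6: no successors, so □p holds vacuously. ✓
Satisfying worlds: {1, 2, 3, 5, 6}.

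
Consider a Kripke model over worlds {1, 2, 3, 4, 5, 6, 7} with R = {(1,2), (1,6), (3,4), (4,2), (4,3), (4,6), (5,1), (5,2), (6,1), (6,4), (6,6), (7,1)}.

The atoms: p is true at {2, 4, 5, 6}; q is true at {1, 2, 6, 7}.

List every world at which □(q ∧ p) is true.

1: successors {2, 6}; q ∧ p there: 2:T, 6:T. ✓
2: no successors, so □(q ∧ p) holds vacuously. ✓
3: successors {4}; q ∧ p there: 4:F. ✗
4: successors {2, 3, 6}; q ∧ p there: 2:T, 3:F, 6:T. ✗
5: successors {1, 2}; q ∧ p there: 1:F, 2:T. ✗
6: successors {1, 4, 6}; q ∧ p there: 1:F, 4:F, 6:T. ✗
7: successors {1}; q ∧ p there: 1:F. ✗

{1, 2}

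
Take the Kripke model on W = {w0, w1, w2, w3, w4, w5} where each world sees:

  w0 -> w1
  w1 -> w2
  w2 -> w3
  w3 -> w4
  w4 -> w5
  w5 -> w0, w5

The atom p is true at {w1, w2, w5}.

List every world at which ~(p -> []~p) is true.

w0: p -> []~p is T. ✗
w1: p -> []~p is F. ✓
w2: p -> []~p is T. ✗
w3: p -> []~p is T. ✗
w4: p -> []~p is T. ✗
w5: p -> []~p is F. ✓

{w1, w5}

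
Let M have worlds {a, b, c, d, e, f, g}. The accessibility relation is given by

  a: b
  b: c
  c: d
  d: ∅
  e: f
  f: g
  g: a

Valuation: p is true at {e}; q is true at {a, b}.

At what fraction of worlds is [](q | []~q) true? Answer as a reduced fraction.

a: successors {b}; q | []~q there: b:T. ✓
b: successors {c}; q | []~q there: c:T. ✓
c: successors {d}; q | []~q there: d:T. ✓
d: no successors, so [](q | []~q) holds vacuously. ✓
e: successors {f}; q | []~q there: f:T. ✓
f: successors {g}; q | []~q there: g:F. ✗
g: successors {a}; q | []~q there: a:T. ✓
That's 6 of 7 worlds, so 6/7.

6/7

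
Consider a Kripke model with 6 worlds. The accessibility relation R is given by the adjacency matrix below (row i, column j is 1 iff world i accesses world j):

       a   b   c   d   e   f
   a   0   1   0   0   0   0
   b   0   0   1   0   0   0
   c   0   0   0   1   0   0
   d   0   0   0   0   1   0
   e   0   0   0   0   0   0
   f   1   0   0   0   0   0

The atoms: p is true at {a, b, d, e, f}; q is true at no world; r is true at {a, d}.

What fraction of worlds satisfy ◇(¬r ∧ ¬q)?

1/2

a: successors {b}; ¬r ∧ ¬q there: b:T. ✓
b: successors {c}; ¬r ∧ ¬q there: c:T. ✓
c: successors {d}; ¬r ∧ ¬q there: d:F. ✗
d: successors {e}; ¬r ∧ ¬q there: e:T. ✓
e: no successors, so ◇(¬r ∧ ¬q) fails. ✗
f: successors {a}; ¬r ∧ ¬q there: a:F. ✗
That's 3 of 6 worlds, so 3/6 = 1/2.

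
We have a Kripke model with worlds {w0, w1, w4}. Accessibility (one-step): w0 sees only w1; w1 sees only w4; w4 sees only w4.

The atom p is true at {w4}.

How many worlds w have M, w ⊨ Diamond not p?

1

w0: successors {w1}; not p there: w1:T. ✓
w1: successors {w4}; not p there: w4:F. ✗
w4: successors {w4}; not p there: w4:F. ✗
Satisfying worlds: {w0}.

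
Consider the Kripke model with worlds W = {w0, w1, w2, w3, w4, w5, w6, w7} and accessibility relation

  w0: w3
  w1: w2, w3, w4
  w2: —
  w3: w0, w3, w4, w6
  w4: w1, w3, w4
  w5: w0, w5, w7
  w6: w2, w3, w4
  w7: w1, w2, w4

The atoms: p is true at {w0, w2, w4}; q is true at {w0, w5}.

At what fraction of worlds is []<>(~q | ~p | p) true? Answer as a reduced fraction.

w0: successors {w3}; <>(~q | ~p | p) there: w3:T. ✓
w1: successors {w2, w3, w4}; <>(~q | ~p | p) there: w2:F, w3:T, w4:T. ✗
w2: no successors, so []<>(~q | ~p | p) holds vacuously. ✓
w3: successors {w0, w3, w4, w6}; <>(~q | ~p | p) there: w0:T, w3:T, w4:T, w6:T. ✓
w4: successors {w1, w3, w4}; <>(~q | ~p | p) there: w1:T, w3:T, w4:T. ✓
w5: successors {w0, w5, w7}; <>(~q | ~p | p) there: w0:T, w5:T, w7:T. ✓
w6: successors {w2, w3, w4}; <>(~q | ~p | p) there: w2:F, w3:T, w4:T. ✗
w7: successors {w1, w2, w4}; <>(~q | ~p | p) there: w1:T, w2:F, w4:T. ✗
That's 5 of 8 worlds, so 5/8.

5/8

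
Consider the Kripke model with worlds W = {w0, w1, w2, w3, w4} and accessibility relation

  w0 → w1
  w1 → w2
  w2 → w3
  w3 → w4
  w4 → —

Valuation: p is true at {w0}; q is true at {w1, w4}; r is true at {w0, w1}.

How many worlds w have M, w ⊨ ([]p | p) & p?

1

w0: []p | p is T, p is T. ✓
w1: []p | p is F, p is F. ✗
w2: []p | p is F, p is F. ✗
w3: []p | p is F, p is F. ✗
w4: []p | p is T, p is F. ✗
Satisfying worlds: {w0}.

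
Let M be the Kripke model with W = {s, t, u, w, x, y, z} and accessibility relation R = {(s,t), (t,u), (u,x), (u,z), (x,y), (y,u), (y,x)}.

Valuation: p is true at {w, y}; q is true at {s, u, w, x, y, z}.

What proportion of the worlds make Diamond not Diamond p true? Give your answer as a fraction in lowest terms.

s: successors {t}; not Diamond p there: t:T. ✓
t: successors {u}; not Diamond p there: u:T. ✓
u: successors {x, z}; not Diamond p there: x:F, z:T. ✓
w: no successors, so Diamond not Diamond p fails. ✗
x: successors {y}; not Diamond p there: y:T. ✓
y: successors {u, x}; not Diamond p there: u:T, x:F. ✓
z: no successors, so Diamond not Diamond p fails. ✗
That's 5 of 7 worlds, so 5/7.

5/7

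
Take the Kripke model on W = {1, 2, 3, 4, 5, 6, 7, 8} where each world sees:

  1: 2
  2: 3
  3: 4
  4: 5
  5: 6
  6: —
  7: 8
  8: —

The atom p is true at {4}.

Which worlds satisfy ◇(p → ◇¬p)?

{1, 2, 3, 4, 5, 7}

1: successors {2}; p → ◇¬p there: 2:T. ✓
2: successors {3}; p → ◇¬p there: 3:T. ✓
3: successors {4}; p → ◇¬p there: 4:T. ✓
4: successors {5}; p → ◇¬p there: 5:T. ✓
5: successors {6}; p → ◇¬p there: 6:T. ✓
6: no successors, so ◇(p → ◇¬p) fails. ✗
7: successors {8}; p → ◇¬p there: 8:T. ✓
8: no successors, so ◇(p → ◇¬p) fails. ✗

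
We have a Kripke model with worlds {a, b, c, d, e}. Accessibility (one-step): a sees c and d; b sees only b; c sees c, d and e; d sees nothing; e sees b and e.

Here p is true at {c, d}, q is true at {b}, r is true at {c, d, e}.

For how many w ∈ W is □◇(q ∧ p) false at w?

a: successors {c, d}; ◇(q ∧ p) there: c:F, d:F. ✗
b: successors {b}; ◇(q ∧ p) there: b:F. ✗
c: successors {c, d, e}; ◇(q ∧ p) there: c:F, d:F, e:F. ✗
d: no successors, so □◇(q ∧ p) holds vacuously. ✓
e: successors {b, e}; ◇(q ∧ p) there: b:F, e:F. ✗
Satisfying worlds: {d}.
So □◇(q ∧ p) fails at the other 4 worlds.

4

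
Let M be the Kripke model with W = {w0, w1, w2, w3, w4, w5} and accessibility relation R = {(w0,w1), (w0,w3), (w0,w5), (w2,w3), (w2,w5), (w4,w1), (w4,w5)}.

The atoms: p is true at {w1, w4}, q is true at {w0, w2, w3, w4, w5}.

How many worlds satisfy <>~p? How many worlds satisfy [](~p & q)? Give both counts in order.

3 and 4

For <>~p:
w0: successors {w1, w3, w5}; ~p there: w1:F, w3:T, w5:T. ✓
w1: no successors, so <>~p fails. ✗
w2: successors {w3, w5}; ~p there: w3:T, w5:T. ✓
w3: no successors, so <>~p fails. ✗
w4: successors {w1, w5}; ~p there: w1:F, w5:T. ✓
w5: no successors, so <>~p fails. ✗
— 3 worlds.
For [](~p & q):
w0: successors {w1, w3, w5}; ~p & q there: w1:F, w3:T, w5:T. ✗
w1: no successors, so [](~p & q) holds vacuously. ✓
w2: successors {w3, w5}; ~p & q there: w3:T, w5:T. ✓
w3: no successors, so [](~p & q) holds vacuously. ✓
w4: successors {w1, w5}; ~p & q there: w1:F, w5:T. ✗
w5: no successors, so [](~p & q) holds vacuously. ✓
— 4 worlds.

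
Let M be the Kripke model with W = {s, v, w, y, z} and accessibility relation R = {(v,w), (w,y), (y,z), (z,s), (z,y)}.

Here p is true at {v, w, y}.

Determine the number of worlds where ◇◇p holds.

s: no successors, so ◇◇p fails. ✗
v: successors {w}; ◇p there: w:T. ✓
w: successors {y}; ◇p there: y:F. ✗
y: successors {z}; ◇p there: z:T. ✓
z: successors {s, y}; ◇p there: s:F, y:F. ✗
Satisfying worlds: {v, y}.

2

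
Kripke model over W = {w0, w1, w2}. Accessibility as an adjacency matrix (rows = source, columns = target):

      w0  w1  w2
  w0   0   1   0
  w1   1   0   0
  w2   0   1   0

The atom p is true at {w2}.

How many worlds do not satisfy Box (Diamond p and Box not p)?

3

w0: successors {w1}; Diamond p and Box not p there: w1:F. ✗
w1: successors {w0}; Diamond p and Box not p there: w0:F. ✗
w2: successors {w1}; Diamond p and Box not p there: w1:F. ✗
Satisfying worlds: ∅.
So Box (Diamond p and Box not p) fails at the other 3 worlds.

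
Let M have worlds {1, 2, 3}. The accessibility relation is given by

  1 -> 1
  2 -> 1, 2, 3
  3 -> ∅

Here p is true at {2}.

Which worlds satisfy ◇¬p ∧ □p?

1: ◇¬p is T, □p is F. ✗
2: ◇¬p is T, □p is F. ✗
3: ◇¬p is F, □p is T. ✗

∅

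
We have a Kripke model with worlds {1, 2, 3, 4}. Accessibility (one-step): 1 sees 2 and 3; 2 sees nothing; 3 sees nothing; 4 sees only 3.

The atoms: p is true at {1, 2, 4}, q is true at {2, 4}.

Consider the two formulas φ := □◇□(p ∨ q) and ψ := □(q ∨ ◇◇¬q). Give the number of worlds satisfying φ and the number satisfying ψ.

2 and 2

For □◇□(p ∨ q):
1: successors {2, 3}; ◇□(p ∨ q) there: 2:F, 3:F. ✗
2: no successors, so □◇□(p ∨ q) holds vacuously. ✓
3: no successors, so □◇□(p ∨ q) holds vacuously. ✓
4: successors {3}; ◇□(p ∨ q) there: 3:F. ✗
— 2 worlds.
For □(q ∨ ◇◇¬q):
1: successors {2, 3}; q ∨ ◇◇¬q there: 2:T, 3:F. ✗
2: no successors, so □(q ∨ ◇◇¬q) holds vacuously. ✓
3: no successors, so □(q ∨ ◇◇¬q) holds vacuously. ✓
4: successors {3}; q ∨ ◇◇¬q there: 3:F. ✗
— 2 worlds.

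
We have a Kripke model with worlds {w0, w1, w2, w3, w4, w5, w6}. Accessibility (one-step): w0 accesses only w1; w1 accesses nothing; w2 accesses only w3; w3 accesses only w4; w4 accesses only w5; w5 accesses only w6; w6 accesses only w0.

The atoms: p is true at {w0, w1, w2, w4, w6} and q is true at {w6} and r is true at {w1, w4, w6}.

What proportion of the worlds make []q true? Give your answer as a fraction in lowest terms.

2/7

w0: successors {w1}; q there: w1:F. ✗
w1: no successors, so []q holds vacuously. ✓
w2: successors {w3}; q there: w3:F. ✗
w3: successors {w4}; q there: w4:F. ✗
w4: successors {w5}; q there: w5:F. ✗
w5: successors {w6}; q there: w6:T. ✓
w6: successors {w0}; q there: w0:F. ✗
That's 2 of 7 worlds, so 2/7.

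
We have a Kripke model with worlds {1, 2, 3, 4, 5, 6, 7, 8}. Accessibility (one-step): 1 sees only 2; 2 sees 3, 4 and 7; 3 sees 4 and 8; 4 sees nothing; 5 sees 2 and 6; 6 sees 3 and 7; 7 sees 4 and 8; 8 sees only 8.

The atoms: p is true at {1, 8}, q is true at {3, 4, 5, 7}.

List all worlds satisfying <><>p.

1: successors {2}; <>p there: 2:F. ✗
2: successors {3, 4, 7}; <>p there: 3:T, 4:F, 7:T. ✓
3: successors {4, 8}; <>p there: 4:F, 8:T. ✓
4: no successors, so <><>p fails. ✗
5: successors {2, 6}; <>p there: 2:F, 6:F. ✗
6: successors {3, 7}; <>p there: 3:T, 7:T. ✓
7: successors {4, 8}; <>p there: 4:F, 8:T. ✓
8: successors {8}; <>p there: 8:T. ✓

{2, 3, 6, 7, 8}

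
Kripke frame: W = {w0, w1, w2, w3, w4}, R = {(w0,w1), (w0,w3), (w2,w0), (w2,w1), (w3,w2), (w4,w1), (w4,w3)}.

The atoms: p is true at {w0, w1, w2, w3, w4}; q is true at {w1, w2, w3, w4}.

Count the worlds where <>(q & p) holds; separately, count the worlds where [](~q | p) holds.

4 and 5

For <>(q & p):
w0: successors {w1, w3}; q & p there: w1:T, w3:T. ✓
w1: no successors, so <>(q & p) fails. ✗
w2: successors {w0, w1}; q & p there: w0:F, w1:T. ✓
w3: successors {w2}; q & p there: w2:T. ✓
w4: successors {w1, w3}; q & p there: w1:T, w3:T. ✓
— 4 worlds.
For [](~q | p):
w0: successors {w1, w3}; ~q | p there: w1:T, w3:T. ✓
w1: no successors, so [](~q | p) holds vacuously. ✓
w2: successors {w0, w1}; ~q | p there: w0:T, w1:T. ✓
w3: successors {w2}; ~q | p there: w2:T. ✓
w4: successors {w1, w3}; ~q | p there: w1:T, w3:T. ✓
— 5 worlds.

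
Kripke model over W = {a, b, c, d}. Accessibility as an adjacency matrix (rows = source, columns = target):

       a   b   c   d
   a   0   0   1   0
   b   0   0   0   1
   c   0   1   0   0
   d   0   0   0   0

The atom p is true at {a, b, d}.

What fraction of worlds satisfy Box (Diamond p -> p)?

a: successors {c}; Diamond p -> p there: c:F. ✗
b: successors {d}; Diamond p -> p there: d:T. ✓
c: successors {b}; Diamond p -> p there: b:T. ✓
d: no successors, so Box (Diamond p -> p) holds vacuously. ✓
That's 3 of 4 worlds, so 3/4.

3/4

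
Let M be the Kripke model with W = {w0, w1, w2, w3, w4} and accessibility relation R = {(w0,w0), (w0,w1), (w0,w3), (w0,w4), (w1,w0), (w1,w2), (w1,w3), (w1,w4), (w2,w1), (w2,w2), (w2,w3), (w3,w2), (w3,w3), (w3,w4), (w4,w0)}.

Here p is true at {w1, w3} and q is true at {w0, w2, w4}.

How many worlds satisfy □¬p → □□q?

4

w0: □¬p is F, □□q is F. ✓
w1: □¬p is F, □□q is F. ✓
w2: □¬p is F, □□q is F. ✓
w3: □¬p is F, □□q is F. ✓
w4: □¬p is T, □□q is F. ✗
Satisfying worlds: {w0, w1, w2, w3}.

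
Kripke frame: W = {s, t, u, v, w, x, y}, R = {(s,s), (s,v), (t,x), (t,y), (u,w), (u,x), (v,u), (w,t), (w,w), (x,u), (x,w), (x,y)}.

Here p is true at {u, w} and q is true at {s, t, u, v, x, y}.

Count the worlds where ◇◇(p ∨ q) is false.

1

s: successors {s, v}; ◇(p ∨ q) there: s:T, v:T. ✓
t: successors {x, y}; ◇(p ∨ q) there: x:T, y:F. ✓
u: successors {w, x}; ◇(p ∨ q) there: w:T, x:T. ✓
v: successors {u}; ◇(p ∨ q) there: u:T. ✓
w: successors {t, w}; ◇(p ∨ q) there: t:T, w:T. ✓
x: successors {u, w, y}; ◇(p ∨ q) there: u:T, w:T, y:F. ✓
y: no successors, so ◇◇(p ∨ q) fails. ✗
Satisfying worlds: {s, t, u, v, w, x}.
So ◇◇(p ∨ q) fails at the other 1 world.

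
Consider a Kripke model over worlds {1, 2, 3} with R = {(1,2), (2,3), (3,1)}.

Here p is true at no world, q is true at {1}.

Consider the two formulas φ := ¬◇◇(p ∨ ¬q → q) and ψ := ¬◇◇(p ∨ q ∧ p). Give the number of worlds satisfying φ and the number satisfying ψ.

For ¬◇◇(p ∨ ¬q → q):
1: ◇◇(p ∨ ¬q → q) is F. ✓
2: ◇◇(p ∨ ¬q → q) is T. ✗
3: ◇◇(p ∨ ¬q → q) is F. ✓
— 2 worlds.
For ¬◇◇(p ∨ q ∧ p):
1: ◇◇(p ∨ q ∧ p) is F. ✓
2: ◇◇(p ∨ q ∧ p) is F. ✓
3: ◇◇(p ∨ q ∧ p) is F. ✓
— 3 worlds.

2 and 3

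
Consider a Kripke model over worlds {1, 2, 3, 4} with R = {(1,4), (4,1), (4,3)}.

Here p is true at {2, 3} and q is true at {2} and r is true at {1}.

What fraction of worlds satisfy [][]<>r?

3/4

1: successors {4}; []<>r there: 4:F. ✗
2: no successors, so [][]<>r holds vacuously. ✓
3: no successors, so [][]<>r holds vacuously. ✓
4: successors {1, 3}; []<>r there: 1:T, 3:T. ✓
That's 3 of 4 worlds, so 3/4.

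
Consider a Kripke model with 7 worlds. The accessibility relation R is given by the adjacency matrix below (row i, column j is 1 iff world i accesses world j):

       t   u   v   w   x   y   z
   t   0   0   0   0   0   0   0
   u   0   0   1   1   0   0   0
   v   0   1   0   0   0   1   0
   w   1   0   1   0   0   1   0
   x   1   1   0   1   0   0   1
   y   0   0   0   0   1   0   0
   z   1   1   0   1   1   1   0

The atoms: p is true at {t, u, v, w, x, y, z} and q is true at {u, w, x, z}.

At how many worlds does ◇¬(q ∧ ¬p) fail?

t: no successors, so ◇¬(q ∧ ¬p) fails. ✗
u: successors {v, w}; ¬(q ∧ ¬p) there: v:T, w:T. ✓
v: successors {u, y}; ¬(q ∧ ¬p) there: u:T, y:T. ✓
w: successors {t, v, y}; ¬(q ∧ ¬p) there: t:T, v:T, y:T. ✓
x: successors {t, u, w, z}; ¬(q ∧ ¬p) there: t:T, u:T, w:T, z:T. ✓
y: successors {x}; ¬(q ∧ ¬p) there: x:T. ✓
z: successors {t, u, w, x, y}; ¬(q ∧ ¬p) there: t:T, u:T, w:T, x:T, y:T. ✓
Satisfying worlds: {u, v, w, x, y, z}.
So ◇¬(q ∧ ¬p) fails at the other 1 world.

1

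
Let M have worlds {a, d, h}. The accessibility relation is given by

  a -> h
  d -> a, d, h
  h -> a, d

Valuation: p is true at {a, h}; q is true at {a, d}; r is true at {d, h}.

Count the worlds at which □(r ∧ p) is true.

a: successors {h}; r ∧ p there: h:T. ✓
d: successors {a, d, h}; r ∧ p there: a:F, d:F, h:T. ✗
h: successors {a, d}; r ∧ p there: a:F, d:F. ✗
Satisfying worlds: {a}.

1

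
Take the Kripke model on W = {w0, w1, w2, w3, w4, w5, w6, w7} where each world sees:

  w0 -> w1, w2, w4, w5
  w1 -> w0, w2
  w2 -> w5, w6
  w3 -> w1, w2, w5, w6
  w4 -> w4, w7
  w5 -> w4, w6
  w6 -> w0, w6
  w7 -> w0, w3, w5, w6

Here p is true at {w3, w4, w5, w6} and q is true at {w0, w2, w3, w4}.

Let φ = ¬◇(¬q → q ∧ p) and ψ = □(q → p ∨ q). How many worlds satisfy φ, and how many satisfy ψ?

For ¬◇(¬q → q ∧ p):
w0: ◇(¬q → q ∧ p) is T. ✗
w1: ◇(¬q → q ∧ p) is T. ✗
w2: ◇(¬q → q ∧ p) is F. ✓
w3: ◇(¬q → q ∧ p) is T. ✗
w4: ◇(¬q → q ∧ p) is T. ✗
w5: ◇(¬q → q ∧ p) is T. ✗
w6: ◇(¬q → q ∧ p) is T. ✗
w7: ◇(¬q → q ∧ p) is T. ✗
— 1 world.
For □(q → p ∨ q):
w0: successors {w1, w2, w4, w5}; q → p ∨ q there: w1:T, w2:T, w4:T, w5:T. ✓
w1: successors {w0, w2}; q → p ∨ q there: w0:T, w2:T. ✓
w2: successors {w5, w6}; q → p ∨ q there: w5:T, w6:T. ✓
w3: successors {w1, w2, w5, w6}; q → p ∨ q there: w1:T, w2:T, w5:T, w6:T. ✓
w4: successors {w4, w7}; q → p ∨ q there: w4:T, w7:T. ✓
w5: successors {w4, w6}; q → p ∨ q there: w4:T, w6:T. ✓
w6: successors {w0, w6}; q → p ∨ q there: w0:T, w6:T. ✓
w7: successors {w0, w3, w5, w6}; q → p ∨ q there: w0:T, w3:T, w5:T, w6:T. ✓
— 8 worlds.

1 and 8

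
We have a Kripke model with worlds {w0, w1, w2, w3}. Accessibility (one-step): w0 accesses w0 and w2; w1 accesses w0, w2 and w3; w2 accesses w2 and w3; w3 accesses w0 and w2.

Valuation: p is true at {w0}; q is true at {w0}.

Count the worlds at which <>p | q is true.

3

w0: <>p is T, q is T. ✓
w1: <>p is T, q is F. ✓
w2: <>p is F, q is F. ✗
w3: <>p is T, q is F. ✓
Satisfying worlds: {w0, w1, w3}.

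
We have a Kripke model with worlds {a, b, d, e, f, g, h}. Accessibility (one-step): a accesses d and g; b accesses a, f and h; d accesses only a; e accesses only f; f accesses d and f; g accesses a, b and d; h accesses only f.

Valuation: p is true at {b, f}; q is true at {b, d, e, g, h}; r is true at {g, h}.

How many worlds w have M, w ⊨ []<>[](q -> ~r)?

4

a: successors {d, g}; <>[](q -> ~r) there: d:F, g:T. ✗
b: successors {a, f, h}; <>[](q -> ~r) there: a:T, f:T, h:T. ✓
d: successors {a}; <>[](q -> ~r) there: a:T. ✓
e: successors {f}; <>[](q -> ~r) there: f:T. ✓
f: successors {d, f}; <>[](q -> ~r) there: d:F, f:T. ✗
g: successors {a, b, d}; <>[](q -> ~r) there: a:T, b:T, d:F. ✗
h: successors {f}; <>[](q -> ~r) there: f:T. ✓
Satisfying worlds: {b, d, e, h}.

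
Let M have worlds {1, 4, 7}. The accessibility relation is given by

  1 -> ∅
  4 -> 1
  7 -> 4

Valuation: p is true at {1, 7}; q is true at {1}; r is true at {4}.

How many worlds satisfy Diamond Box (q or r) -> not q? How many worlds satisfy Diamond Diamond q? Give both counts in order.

3 and 1

For Diamond Box (q or r) -> not q:
1: Diamond Box (q or r) is F, not q is F. ✓
4: Diamond Box (q or r) is T, not q is T. ✓
7: Diamond Box (q or r) is T, not q is T. ✓
— 3 worlds.
For Diamond Diamond q:
1: no successors, so Diamond Diamond q fails. ✗
4: successors {1}; Diamond q there: 1:F. ✗
7: successors {4}; Diamond q there: 4:T. ✓
— 1 world.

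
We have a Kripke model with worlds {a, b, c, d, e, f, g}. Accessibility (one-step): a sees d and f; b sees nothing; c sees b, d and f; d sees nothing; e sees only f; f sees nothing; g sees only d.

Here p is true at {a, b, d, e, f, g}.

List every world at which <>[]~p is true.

{a, c, e, g}

a: successors {d, f}; []~p there: d:T, f:T. ✓
b: no successors, so <>[]~p fails. ✗
c: successors {b, d, f}; []~p there: b:T, d:T, f:T. ✓
d: no successors, so <>[]~p fails. ✗
e: successors {f}; []~p there: f:T. ✓
f: no successors, so <>[]~p fails. ✗
g: successors {d}; []~p there: d:T. ✓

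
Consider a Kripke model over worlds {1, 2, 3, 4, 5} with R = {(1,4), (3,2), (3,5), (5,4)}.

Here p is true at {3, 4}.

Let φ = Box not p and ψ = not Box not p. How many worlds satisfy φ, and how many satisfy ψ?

3 and 2

For Box not p:
1: successors {4}; not p there: 4:F. ✗
2: no successors, so Box not p holds vacuously. ✓
3: successors {2, 5}; not p there: 2:T, 5:T. ✓
4: no successors, so Box not p holds vacuously. ✓
5: successors {4}; not p there: 4:F. ✗
— 3 worlds.
For not Box not p:
1: Box not p is F. ✓
2: Box not p is T. ✗
3: Box not p is T. ✗
4: Box not p is T. ✗
5: Box not p is F. ✓
— 2 worlds.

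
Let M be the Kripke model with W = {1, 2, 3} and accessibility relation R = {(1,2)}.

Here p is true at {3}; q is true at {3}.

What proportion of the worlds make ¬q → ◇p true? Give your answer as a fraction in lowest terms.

1: ¬q is T, ◇p is F. ✗
2: ¬q is T, ◇p is F. ✗
3: ¬q is F, ◇p is F. ✓
That's 1 of 3 worlds, so 1/3.

1/3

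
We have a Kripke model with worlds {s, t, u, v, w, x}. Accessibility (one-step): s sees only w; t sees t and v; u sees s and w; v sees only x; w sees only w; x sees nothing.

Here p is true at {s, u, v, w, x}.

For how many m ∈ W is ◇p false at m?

s: successors {w}; p there: w:T. ✓
t: successors {t, v}; p there: t:F, v:T. ✓
u: successors {s, w}; p there: s:T, w:T. ✓
v: successors {x}; p there: x:T. ✓
w: successors {w}; p there: w:T. ✓
x: no successors, so ◇p fails. ✗
Satisfying worlds: {s, t, u, v, w}.
So ◇p fails at the other 1 world.

1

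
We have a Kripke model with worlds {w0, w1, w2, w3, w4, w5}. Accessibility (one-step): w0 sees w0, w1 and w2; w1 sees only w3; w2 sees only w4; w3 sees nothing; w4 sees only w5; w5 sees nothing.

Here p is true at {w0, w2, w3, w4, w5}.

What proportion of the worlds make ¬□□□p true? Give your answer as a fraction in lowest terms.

w0: □□□p is F. ✓
w1: □□□p is T. ✗
w2: □□□p is T. ✗
w3: □□□p is T. ✗
w4: □□□p is T. ✗
w5: □□□p is T. ✗
That's 1 of 6 worlds, so 1/6.

1/6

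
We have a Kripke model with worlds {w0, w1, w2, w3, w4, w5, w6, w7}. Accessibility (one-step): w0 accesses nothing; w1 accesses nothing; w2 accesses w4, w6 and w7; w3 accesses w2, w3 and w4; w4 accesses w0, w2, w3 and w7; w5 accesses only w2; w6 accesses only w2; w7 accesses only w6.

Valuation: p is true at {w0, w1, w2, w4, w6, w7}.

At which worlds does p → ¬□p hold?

{w3, w4, w5}

w0: p is T, ¬□p is F. ✗
w1: p is T, ¬□p is F. ✗
w2: p is T, ¬□p is F. ✗
w3: p is F, ¬□p is T. ✓
w4: p is T, ¬□p is T. ✓
w5: p is F, ¬□p is F. ✓
w6: p is T, ¬□p is F. ✗
w7: p is T, ¬□p is F. ✗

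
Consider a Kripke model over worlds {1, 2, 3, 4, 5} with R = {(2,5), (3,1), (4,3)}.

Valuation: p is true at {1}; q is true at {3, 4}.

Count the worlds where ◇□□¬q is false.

1: no successors, so ◇□□¬q fails. ✗
2: successors {5}; □□¬q there: 5:T. ✓
3: successors {1}; □□¬q there: 1:T. ✓
4: successors {3}; □□¬q there: 3:T. ✓
5: no successors, so ◇□□¬q fails. ✗
Satisfying worlds: {2, 3, 4}.
So ◇□□¬q fails at the other 2 worlds.

2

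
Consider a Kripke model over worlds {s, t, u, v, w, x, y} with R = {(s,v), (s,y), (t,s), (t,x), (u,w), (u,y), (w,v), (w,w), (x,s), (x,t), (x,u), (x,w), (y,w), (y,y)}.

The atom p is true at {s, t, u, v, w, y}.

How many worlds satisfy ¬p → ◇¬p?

6

s: ¬p is F, ◇¬p is F. ✓
t: ¬p is F, ◇¬p is T. ✓
u: ¬p is F, ◇¬p is F. ✓
v: ¬p is F, ◇¬p is F. ✓
w: ¬p is F, ◇¬p is F. ✓
x: ¬p is T, ◇¬p is F. ✗
y: ¬p is F, ◇¬p is F. ✓
Satisfying worlds: {s, t, u, v, w, y}.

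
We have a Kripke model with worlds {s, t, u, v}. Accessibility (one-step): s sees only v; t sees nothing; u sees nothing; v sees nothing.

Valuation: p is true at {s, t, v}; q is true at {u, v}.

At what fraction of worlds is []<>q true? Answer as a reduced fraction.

3/4

s: successors {v}; <>q there: v:F. ✗
t: no successors, so []<>q holds vacuously. ✓
u: no successors, so []<>q holds vacuously. ✓
v: no successors, so []<>q holds vacuously. ✓
That's 3 of 4 worlds, so 3/4.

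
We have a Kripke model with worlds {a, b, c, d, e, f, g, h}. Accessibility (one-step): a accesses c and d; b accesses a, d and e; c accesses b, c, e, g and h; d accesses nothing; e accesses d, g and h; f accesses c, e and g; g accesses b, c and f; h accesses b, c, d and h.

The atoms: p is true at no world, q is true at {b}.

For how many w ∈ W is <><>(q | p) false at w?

2

a: successors {c, d}; <>(q | p) there: c:T, d:F. ✓
b: successors {a, d, e}; <>(q | p) there: a:F, d:F, e:F. ✗
c: successors {b, c, e, g, h}; <>(q | p) there: b:F, c:T, e:F, g:T, h:T. ✓
d: no successors, so <><>(q | p) fails. ✗
e: successors {d, g, h}; <>(q | p) there: d:F, g:T, h:T. ✓
f: successors {c, e, g}; <>(q | p) there: c:T, e:F, g:T. ✓
g: successors {b, c, f}; <>(q | p) there: b:F, c:T, f:F. ✓
h: successors {b, c, d, h}; <>(q | p) there: b:F, c:T, d:F, h:T. ✓
Satisfying worlds: {a, c, e, f, g, h}.
So <><>(q | p) fails at the other 2 worlds.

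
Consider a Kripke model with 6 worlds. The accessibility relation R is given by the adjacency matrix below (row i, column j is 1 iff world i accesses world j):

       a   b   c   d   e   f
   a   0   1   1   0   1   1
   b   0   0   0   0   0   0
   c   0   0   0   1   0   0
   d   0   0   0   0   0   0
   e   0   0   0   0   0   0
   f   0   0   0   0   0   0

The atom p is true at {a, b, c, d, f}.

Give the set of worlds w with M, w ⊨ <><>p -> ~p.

{b, c, d, e, f}

a: <><>p is T, ~p is F. ✗
b: <><>p is F, ~p is F. ✓
c: <><>p is F, ~p is F. ✓
d: <><>p is F, ~p is F. ✓
e: <><>p is F, ~p is T. ✓
f: <><>p is F, ~p is F. ✓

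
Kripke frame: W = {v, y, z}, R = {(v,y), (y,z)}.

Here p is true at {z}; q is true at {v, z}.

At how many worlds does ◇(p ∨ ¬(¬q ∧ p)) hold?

2

v: successors {y}; p ∨ ¬(¬q ∧ p) there: y:T. ✓
y: successors {z}; p ∨ ¬(¬q ∧ p) there: z:T. ✓
z: no successors, so ◇(p ∨ ¬(¬q ∧ p)) fails. ✗
Satisfying worlds: {v, y}.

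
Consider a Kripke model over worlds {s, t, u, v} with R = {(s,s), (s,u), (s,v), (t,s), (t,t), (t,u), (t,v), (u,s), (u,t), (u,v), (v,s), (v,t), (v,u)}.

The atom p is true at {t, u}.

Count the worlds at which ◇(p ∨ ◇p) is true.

4

s: successors {s, u, v}; p ∨ ◇p there: s:T, u:T, v:T. ✓
t: successors {s, t, u, v}; p ∨ ◇p there: s:T, t:T, u:T, v:T. ✓
u: successors {s, t, v}; p ∨ ◇p there: s:T, t:T, v:T. ✓
v: successors {s, t, u}; p ∨ ◇p there: s:T, t:T, u:T. ✓
Satisfying worlds: {s, t, u, v}.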